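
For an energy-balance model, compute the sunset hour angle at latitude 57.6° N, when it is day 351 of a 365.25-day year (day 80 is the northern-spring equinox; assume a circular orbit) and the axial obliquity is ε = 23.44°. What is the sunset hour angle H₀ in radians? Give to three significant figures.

Solar longitude: λ_s = 360° × (351 − 80)/365.25 = 267.105°.
sin δ = sin 23.44° × sin 267.105° = -0.39728, so δ = -23.408°.
cos H₀ = −tan φ · tan δ = −tan(+57.6°) × tan(-23.408°) = 0.6822, so H₀ = 0.8201 rad = 46.99°.

H₀ = 0.820 rad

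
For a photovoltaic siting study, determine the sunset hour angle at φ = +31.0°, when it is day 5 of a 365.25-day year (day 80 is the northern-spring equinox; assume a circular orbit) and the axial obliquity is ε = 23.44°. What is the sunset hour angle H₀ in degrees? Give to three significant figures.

Solar longitude: λ_s = 360° × (5 − 80)/365.25 = -73.922°, i.e. -73.922° + 360° = 286.078°.
sin δ = sin 23.44° × sin 286.078° = -0.38223, so δ = -22.472°.
cos H₀ = −tan φ · tan δ = −tan(+31.0°) × tan(-22.472°) = 0.2485, so H₀ = 1.3196 rad = 75.61°.

H₀ = 75.6°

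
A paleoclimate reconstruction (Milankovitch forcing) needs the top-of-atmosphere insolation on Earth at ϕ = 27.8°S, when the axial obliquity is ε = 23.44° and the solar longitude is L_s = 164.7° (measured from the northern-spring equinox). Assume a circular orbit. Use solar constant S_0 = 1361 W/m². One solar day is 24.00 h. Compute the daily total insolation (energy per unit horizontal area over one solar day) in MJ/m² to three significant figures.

Solar declination: sin δ = sin ε · sin L_s = sin 23.44° × sin 164.7° = 0.10497, so δ = +6.025°.
cos h₀ = −tan(-27.8°) tan(+6.025°) = 0.0556, h₀ = 1.5151 rad.
Bracket: h₀ sin ϕ sin δ + cos ϕ cos δ sin h₀ = 1.5151×-0.46639×0.10497 + 0.88458×0.99448×0.99845 = -0.074175 + 0.878334 = 0.804159.
Q̄ = (S_0/π) × [bracket] = (1361/π) × 0.804159 = 348.38 W/m².
Daily total = Q̄ × 24.00 h × 3600 s/h = 348.38 × 24.00 × 3600 / 10⁶ = 30.10 MJ/m².

30.1 MJ/m²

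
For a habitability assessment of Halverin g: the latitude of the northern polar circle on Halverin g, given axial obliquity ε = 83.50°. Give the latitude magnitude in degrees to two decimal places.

6.50°

The polar circle is the lowest latitude that experiences at least one full rotation of continuous daylight at the northern-summer solstice; it lies at |ϕ| = 90° − ε = 90° − 83.50° = 6.50°.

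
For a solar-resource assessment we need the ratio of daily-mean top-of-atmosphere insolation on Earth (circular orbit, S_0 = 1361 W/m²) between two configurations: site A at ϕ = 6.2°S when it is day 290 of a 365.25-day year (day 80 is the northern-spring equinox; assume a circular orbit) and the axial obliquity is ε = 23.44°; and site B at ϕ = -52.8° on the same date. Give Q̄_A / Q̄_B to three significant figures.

Q̄_A / Q̄_B ≈ 1.20

— Configuration A (ϕ=-6.2°):
Solar longitude: L_s = 360° × (290 − 80)/365.25 = 206.982°.
sin δ = sin 23.44° × sin 206.982° = -0.18048, so δ = -10.398°.
cos h₀ = −tan(-6.2°) tan(-10.398°) = -0.0199, h₀ = 1.5907 rad.
Bracket: h₀ sin ϕ sin δ + cos ϕ cos δ sin h₀ = 1.5907×-0.10800×-0.18048 + 0.99415×0.98358×0.99980 = 0.031006 + 0.977630 = 1.008636.
Q̄ = (S_0/π) × [bracket] = (1361/π) × 1.008636 = 436.96 W/m².
— Configuration B (ϕ=-52.8°):
cos h₀ = −tan(-52.8°) tan(-10.398°) = -0.2417, h₀ = 1.8150 rad.
Bracket: h₀ sin ϕ sin δ + cos ϕ cos δ sin h₀ = 1.8150×-0.79653×-0.18048 + 0.60460×0.98358×0.97034 = 0.260920 + 0.577034 = 0.837954.
Q̄ = (S_0/π) × [bracket] = (1361/π) × 0.837954 = 363.02 W/m².
Ratio Q̄_A / Q̄_B = 436.96 / 363.02 = 1.204.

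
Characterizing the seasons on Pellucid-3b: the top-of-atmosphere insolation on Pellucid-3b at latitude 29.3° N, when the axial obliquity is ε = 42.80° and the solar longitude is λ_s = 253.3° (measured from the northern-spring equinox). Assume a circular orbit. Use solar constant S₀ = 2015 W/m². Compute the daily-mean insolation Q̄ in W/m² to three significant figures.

Q̄ ≈ 154 W/m²

Solar declination: sin δ = sin ε · sin λ_s = sin 42.80° × sin 253.3° = -0.65078, so δ = -40.601°.
cos H₀ = −tan(+29.3°) tan(-40.601°) = 0.4810, H₀ = 1.0690 rad.
Bracket: H₀ sin φ sin δ + cos φ cos δ sin H₀ = 1.0690×0.48938×-0.65078 + 0.87207×0.75926×0.87672 = -0.340454 + 0.580501 = 0.240047.
Q̄ = (S₀/π) × [bracket] = (2015/π) × 0.240047 = 154.0 W/m².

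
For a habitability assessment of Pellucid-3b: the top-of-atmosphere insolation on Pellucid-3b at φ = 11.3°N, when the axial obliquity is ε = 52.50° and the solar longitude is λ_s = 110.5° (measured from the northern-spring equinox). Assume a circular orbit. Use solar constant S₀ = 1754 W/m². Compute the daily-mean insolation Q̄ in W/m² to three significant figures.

Q̄ ≈ 503 W/m²

Solar declination: sin δ = sin ε · sin λ_s = sin 52.50° × sin 110.5° = 0.74311, so δ = +47.997°.
cos H₀ = −tan(+11.3°) tan(+47.997°) = -0.2219, H₀ = 1.7946 rad.
Bracket: H₀ sin φ sin δ + cos φ cos δ sin H₀ = 1.7946×0.19595×0.74311 + 0.98061×0.66917×0.97507 = 0.261316 + 0.639836 = 0.901152.
Q̄ = (S₀/π) × [bracket] = (1754/π) × 0.901152 = 503.1 W/m².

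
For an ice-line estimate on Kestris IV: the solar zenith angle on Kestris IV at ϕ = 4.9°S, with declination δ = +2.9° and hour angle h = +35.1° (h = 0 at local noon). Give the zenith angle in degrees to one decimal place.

cos θ_z = sin ϕ sin δ + cos ϕ cos δ cos h = -0.004321 + 0.814116 = 0.809795.
θ_z = arccos(0.809795) = 35.9°.

θ_z = 35.9°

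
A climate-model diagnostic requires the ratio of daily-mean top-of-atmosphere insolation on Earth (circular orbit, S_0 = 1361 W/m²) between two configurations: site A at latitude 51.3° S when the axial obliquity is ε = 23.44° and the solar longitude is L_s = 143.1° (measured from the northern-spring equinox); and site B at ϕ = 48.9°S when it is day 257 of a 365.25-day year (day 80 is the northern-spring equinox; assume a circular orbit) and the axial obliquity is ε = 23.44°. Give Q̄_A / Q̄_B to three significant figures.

Q̄_A / Q̄_B ≈ 0.561

— Configuration A (ϕ=-51.3°):
Solar declination: sin δ = sin ε · sin L_s = sin 23.44° × sin 143.1° = 0.23884, so δ = +13.818°.
cos h₀ = −tan(-51.3°) tan(+13.818°) = 0.3070, h₀ = 1.2588 rad.
Bracket: h₀ sin ϕ sin δ + cos ϕ cos δ sin h₀ = 1.2588×-0.78043×0.23884 + 0.62524×0.97106×0.95171 = -0.234638 + 0.577826 = 0.343188.
Q̄ = (S_0/π) × [bracket] = (1361/π) × 0.343188 = 148.68 W/m².
— Configuration B (ϕ=-48.9°):
Solar longitude: L_s = 360° × (257 − 80)/365.25 = 174.456°.
sin δ = sin 23.44° × sin 174.456° = 0.03843, so δ = +2.203°.
cos h₀ = −tan(-48.9°) tan(+2.203°) = 0.0441, h₀ = 1.5267 rad.
Bracket: h₀ sin ϕ sin δ + cos ϕ cos δ sin h₀ = 1.5267×-0.75356×0.03843 + 0.65738×0.99926×0.99903 = -0.044212 + 0.656256 = 0.612044.
Q̄ = (S_0/π) × [bracket] = (1361/π) × 0.612044 = 265.15 W/m².
Ratio Q̄_A / Q̄_B = 148.68 / 265.15 = 0.5607.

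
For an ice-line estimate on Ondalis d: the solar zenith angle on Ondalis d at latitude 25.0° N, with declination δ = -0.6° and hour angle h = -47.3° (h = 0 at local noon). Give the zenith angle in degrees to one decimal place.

cos θ_z = sin φ sin δ + cos φ cos δ cos h = -0.004426 + 0.614588 = 0.610162.
θ_z = arccos(0.610162) = 52.4°.

θ_z = 52.4°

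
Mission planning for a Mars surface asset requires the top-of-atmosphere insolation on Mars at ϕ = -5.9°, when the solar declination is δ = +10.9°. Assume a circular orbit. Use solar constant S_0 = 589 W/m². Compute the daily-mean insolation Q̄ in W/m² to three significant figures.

cos h₀ = −tan(-5.9°) tan(+10.900°) = 0.0199, h₀ = 1.5509 rad.
Bracket: h₀ sin ϕ sin δ + cos ϕ cos δ sin h₀ = 1.5509×-0.10279×0.18910 + 0.99470×0.98196×0.99980 = -0.030146 + 0.976560 = 0.946414.
Q̄ = (S_0/π) × [bracket] = (589/π) × 0.946414 = 177.4 W/m².

Q̄ ≈ 177 W/m²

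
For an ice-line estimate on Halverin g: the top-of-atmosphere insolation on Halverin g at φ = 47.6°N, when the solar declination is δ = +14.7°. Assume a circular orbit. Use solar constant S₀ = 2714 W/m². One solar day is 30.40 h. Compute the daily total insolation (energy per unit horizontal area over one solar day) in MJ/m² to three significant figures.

cos H₀ = −tan(+47.6°) tan(+14.700°) = -0.2873, H₀ = 1.8622 rad.
Bracket: H₀ sin φ sin δ + cos φ cos δ sin H₀ = 1.8622×0.73846×0.25376 + 0.67430×0.96727×0.95784 = 0.348961 + 0.624732 = 0.973693.
Q̄ = (S₀/π) × [bracket] = (2714/π) × 0.973693 = 841.17 W/m².
Daily total = Q̄ × 30.40 h × 3600 s/h = 841.17 × 30.40 × 3600 / 10⁶ = 92.06 MJ/m².

92.1 MJ/m²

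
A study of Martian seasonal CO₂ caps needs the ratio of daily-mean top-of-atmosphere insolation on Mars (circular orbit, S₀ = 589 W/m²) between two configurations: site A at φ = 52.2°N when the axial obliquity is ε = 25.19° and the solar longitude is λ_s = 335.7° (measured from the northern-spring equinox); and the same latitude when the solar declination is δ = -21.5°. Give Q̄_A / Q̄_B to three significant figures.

— Configuration A (φ=+52.2°):
Solar declination: sin δ = sin ε · sin λ_s = sin 25.19° × sin 335.7° = -0.17515, so δ = -10.087°.
cos H₀ = −tan(+52.2°) tan(-10.087°) = 0.2293, H₀ = 1.3394 rad.
Bracket: H₀ sin φ sin δ + cos φ cos δ sin H₀ = 1.3394×0.79016×-0.17515 + 0.61291×0.98454×0.97334 = -0.185368 + 0.587347 = 0.401979.
Q̄ = (S₀/π) × [bracket] = (589/π) × 0.401979 = 75.365 W/m².
— Configuration B (φ=+52.2°):
cos H₀ = −tan(+52.2°) tan(-21.500°) = 0.5078, H₀ = 1.0381 rad.
Bracket: H₀ sin φ sin δ + cos φ cos δ sin H₀ = 1.0381×0.79016×-0.36650 + 0.61291×0.93042×0.86146 = -0.300627 + 0.491259 = 0.190632.
Q̄ = (S₀/π) × [bracket] = (589/π) × 0.190632 = 35.741 W/m².
Ratio Q̄_A / Q̄_B = 75.365 / 35.741 = 2.109.

Q̄_A / Q̄_B ≈ 2.11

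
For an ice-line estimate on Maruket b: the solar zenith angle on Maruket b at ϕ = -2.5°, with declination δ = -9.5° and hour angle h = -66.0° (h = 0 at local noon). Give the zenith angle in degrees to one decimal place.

θ_z = 65.9°

cos θ_z = sin ϕ sin δ + cos ϕ cos δ cos h = 0.007199 + 0.400777 = 0.407976.
θ_z = arccos(0.407976) = 65.9°.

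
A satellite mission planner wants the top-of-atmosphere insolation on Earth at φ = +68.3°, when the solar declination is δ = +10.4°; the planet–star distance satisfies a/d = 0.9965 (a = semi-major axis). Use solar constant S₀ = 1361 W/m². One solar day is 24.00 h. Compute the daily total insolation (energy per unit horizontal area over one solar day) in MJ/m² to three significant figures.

cos H₀ = −tan(+68.3°) tan(+10.400°) = -0.4612, H₀ = 2.0501 rad.
Bracket: H₀ sin φ sin δ + cos φ cos δ sin H₀ = 2.0501×0.92913×0.18052 + 0.36975×0.98357×0.88730 = 0.343856 + 0.322689 = 0.666545.
Inverse-square distance factor (a/d)² = 0.9965² = 0.993012.
Q̄ = (S₀/π) × 0.993012 × [bracket] = (1361/π) × 0.993012 × 0.666545 = 286.74 W/m².
Daily total = Q̄ × 24.00 h × 3600 s/h = 286.74 × 24.00 × 3600 / 10⁶ = 24.77 MJ/m².

24.8 MJ/m²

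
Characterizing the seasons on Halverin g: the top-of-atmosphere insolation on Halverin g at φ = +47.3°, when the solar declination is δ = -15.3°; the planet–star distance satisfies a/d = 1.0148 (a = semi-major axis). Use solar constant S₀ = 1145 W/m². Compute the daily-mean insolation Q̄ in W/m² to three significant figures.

cos H₀ = −tan(+47.3°) tan(-15.300°) = 0.2965, H₀ = 1.2698 rad.
Bracket: H₀ sin φ sin δ + cos φ cos δ sin H₀ = 1.2698×0.73491×-0.26387 + 0.67816×0.96456×0.95504 = -0.246241 + 0.624717 = 0.378476.
Inverse-square distance factor (a/d)² = 1.0148² = 1.029819.
Q̄ = (S₀/π) × 1.029819 × [bracket] = (1145/π) × 1.029819 × 0.378476 = 142.1 W/m².

Q̄ ≈ 142 W/m²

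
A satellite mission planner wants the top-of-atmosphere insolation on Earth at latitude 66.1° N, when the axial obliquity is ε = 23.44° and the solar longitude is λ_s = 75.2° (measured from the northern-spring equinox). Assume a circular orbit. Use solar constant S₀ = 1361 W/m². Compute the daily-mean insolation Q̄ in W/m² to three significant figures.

Q̄ ≈ 481 W/m²

Solar declination: sin δ = sin ε · sin λ_s = sin 23.44° × sin 75.2° = 0.38459, so δ = +22.618°.
cos H₀ = −tan(+66.1°) tan(+22.618°) = -0.9402, H₀ = 2.7940 rad.
Bracket: H₀ sin φ sin δ + cos φ cos δ sin H₀ = 2.7940×0.91425×0.38459 + 0.40514×0.92309×0.34064 = 0.982402 + 0.127393 = 1.109795.
Q̄ = (S₀/π) × [bracket] = (1361/π) × 1.109795 = 480.8 W/m².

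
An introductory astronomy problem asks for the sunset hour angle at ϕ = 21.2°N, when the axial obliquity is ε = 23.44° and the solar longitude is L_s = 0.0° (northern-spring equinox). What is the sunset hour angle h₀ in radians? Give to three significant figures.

Solar declination: sin δ = sin ε · sin L_s = sin 23.44° × sin 0.0° = 0.00000, so δ = +0.000°.
cos h₀ = −tan ϕ · tan δ = −tan(+21.2°) × tan(+0.000°) = -0.0000, so h₀ = 1.5708 rad = 90.00°.

h₀ = 1.57 rad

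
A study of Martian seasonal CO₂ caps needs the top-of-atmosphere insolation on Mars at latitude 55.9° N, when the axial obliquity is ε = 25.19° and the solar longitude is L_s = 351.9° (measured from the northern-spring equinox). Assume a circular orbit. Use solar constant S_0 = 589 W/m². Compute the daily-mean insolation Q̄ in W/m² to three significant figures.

Q̄ ≈ 90.7 W/m²

Solar declination: sin δ = sin ε · sin L_s = sin 25.19° × sin 351.9° = -0.05997, so δ = -3.438°.
cos h₀ = −tan(+55.9°) tan(-3.438°) = 0.0887, h₀ = 1.4819 rad.
Bracket: h₀ sin ϕ sin δ + cos ϕ cos δ sin h₀ = 1.4819×0.82806×-0.05997 + 0.56064×0.99820×0.99606 = -0.073589 + 0.557426 = 0.483837.
Q̄ = (S_0/π) × [bracket] = (589/π) × 0.483837 = 90.71 W/m².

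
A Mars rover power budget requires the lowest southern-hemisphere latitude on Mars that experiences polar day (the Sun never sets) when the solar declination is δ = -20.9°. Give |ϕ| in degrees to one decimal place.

Polar day requires cos h₀ = −tan ϕ tan δ ≤ −1, i.e. tan ϕ tan δ ≥ 1.
The boundary is |tan ϕ| · |tan δ| = 1, so |ϕ| = 90° − |δ| = 90° − 20.9° = 69.1° in the southern hemisphere.

|ϕ| = 69.1°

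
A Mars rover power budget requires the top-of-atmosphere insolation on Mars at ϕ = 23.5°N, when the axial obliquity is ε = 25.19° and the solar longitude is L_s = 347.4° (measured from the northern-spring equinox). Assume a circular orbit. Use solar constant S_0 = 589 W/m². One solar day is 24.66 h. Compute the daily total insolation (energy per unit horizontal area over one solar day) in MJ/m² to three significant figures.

Solar declination: sin δ = sin ε · sin L_s = sin 25.19° × sin 347.4° = -0.09285, so δ = -5.327°.
cos h₀ = −tan(+23.5°) tan(-5.327°) = 0.0405, h₀ = 1.5302 rad.
Bracket: h₀ sin ϕ sin δ + cos ϕ cos δ sin h₀ = 1.5302×0.39875×-0.09285 + 0.91706×0.99568×0.99918 = -0.056654 + 0.912350 = 0.855696.
Q̄ = (S_0/π) × [bracket] = (589/π) × 0.855696 = 160.43 W/m².
Daily total = Q̄ × 24.66 h × 3600 s/h = 160.43 × 24.66 × 3600 / 10⁶ = 14.24 MJ/m².

14.2 MJ/m²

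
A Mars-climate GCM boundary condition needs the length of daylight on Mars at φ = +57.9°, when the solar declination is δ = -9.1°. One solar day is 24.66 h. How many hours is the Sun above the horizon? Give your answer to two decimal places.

10.30 h

cos H₀ = −tan φ · tan δ = −tan(+57.9°) × tan(-9.100°) = 0.2553, so H₀ = 1.3126 rad = 75.21°.
Daylight = 2H₀/(2π) × 24.66 h = (1.3126/π) × 24.66 = 10.30 h.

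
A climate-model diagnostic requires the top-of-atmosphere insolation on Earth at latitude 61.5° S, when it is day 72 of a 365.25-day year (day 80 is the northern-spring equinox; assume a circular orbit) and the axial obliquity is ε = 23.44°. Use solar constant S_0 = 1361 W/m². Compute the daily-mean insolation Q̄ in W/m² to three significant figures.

Q̄ ≈ 240 W/m²

Solar longitude: L_s = 360° × (72 − 80)/365.25 = -7.885°, i.e. -7.885° + 360° = 352.115°.
sin δ = sin 23.44° × sin 352.115° = -0.05457, so δ = -3.128°.
cos h₀ = −tan(-61.5°) tan(-3.128°) = -0.1007, h₀ = 1.6716 rad.
Bracket: h₀ sin ϕ sin δ + cos ϕ cos δ sin h₀ = 1.6716×-0.87882×-0.05457 + 0.47716×0.99851×0.99492 = 0.080165 + 0.474029 = 0.554194.
Q̄ = (S_0/π) × [bracket] = (1361/π) × 0.554194 = 240.1 W/m².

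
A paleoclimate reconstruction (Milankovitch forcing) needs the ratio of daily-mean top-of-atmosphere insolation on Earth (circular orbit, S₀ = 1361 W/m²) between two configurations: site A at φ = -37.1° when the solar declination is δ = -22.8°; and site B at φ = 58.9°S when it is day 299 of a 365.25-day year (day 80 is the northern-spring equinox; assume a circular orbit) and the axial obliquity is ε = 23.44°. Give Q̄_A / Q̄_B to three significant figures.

— Configuration A (φ=-37.1°):
cos H₀ = −tan(-37.1°) tan(-22.800°) = -0.3179, H₀ = 1.8943 rad.
Bracket: H₀ sin φ sin δ + cos φ cos δ sin H₀ = 1.8943×-0.60321×-0.38752 + 0.79758×0.92186×0.94812 = 0.442804 + 0.697112 = 1.139916.
Q̄ = (S₀/π) × [bracket] = (1361/π) × 1.139916 = 493.83 W/m².
— Configuration B (φ=-58.9°):
Solar longitude: λ_s = 360° × (299 − 80)/365.25 = 215.852°.
sin δ = sin 23.44° × sin 215.852° = -0.23298, so δ = -13.473°.
cos H₀ = −tan(-58.9°) tan(-13.473°) = -0.3971, H₀ = 1.9792 rad.
Bracket: H₀ sin φ sin δ + cos φ cos δ sin H₀ = 1.9792×-0.85627×-0.23298 + 0.51653×0.97248×0.91775 = 0.394838 + 0.461000 = 0.855838.
Q̄ = (S₀/π) × [bracket] = (1361/π) × 0.855838 = 370.77 W/m².
Ratio Q̄_A / Q̄_B = 493.83 / 370.77 = 1.332.

Q̄_A / Q̄_B ≈ 1.33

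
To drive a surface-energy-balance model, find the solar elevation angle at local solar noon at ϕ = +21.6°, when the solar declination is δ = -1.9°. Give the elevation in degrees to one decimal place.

66.5°

At local noon the hour angle is zero, so the zenith angle equals |ϕ − δ| = |+21.6° − (-1.900°)| = 23.500°.
Elevation = 90° − 23.500° = 66.5°.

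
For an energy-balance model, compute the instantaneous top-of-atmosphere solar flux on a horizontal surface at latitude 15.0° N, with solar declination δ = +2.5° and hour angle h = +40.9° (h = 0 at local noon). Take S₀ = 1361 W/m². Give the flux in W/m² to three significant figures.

cos θ_z = sin φ sin δ + cos φ cos δ cos h = 0.011290 + 0.729403 = 0.740693.
Flux = S₀ · cos θ_z = 1361 × 0.740693 = 1008 W/m².

1.01e+03 W/m²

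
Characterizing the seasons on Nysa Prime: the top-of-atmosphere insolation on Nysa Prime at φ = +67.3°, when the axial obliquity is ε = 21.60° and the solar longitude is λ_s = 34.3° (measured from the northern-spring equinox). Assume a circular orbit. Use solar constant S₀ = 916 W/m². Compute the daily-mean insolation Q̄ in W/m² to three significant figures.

Q̄ ≈ 212 W/m²

Solar declination: sin δ = sin ε · sin λ_s = sin 21.60° × sin 34.3° = 0.20745, so δ = +11.973°.
cos H₀ = −tan(+67.3°) tan(+11.973°) = -0.5069, H₀ = 2.1024 rad.
Bracket: H₀ sin φ sin δ + cos φ cos δ sin H₀ = 2.1024×0.92254×0.20745 + 0.38591×0.97825×0.86198 = 0.402359 + 0.325412 = 0.727771.
Q̄ = (S₀/π) × [bracket] = (916/π) × 0.727771 = 212.2 W/m².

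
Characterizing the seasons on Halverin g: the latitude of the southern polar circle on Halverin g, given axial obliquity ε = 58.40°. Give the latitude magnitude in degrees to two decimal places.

The polar circle is the lowest latitude that experiences at least one full rotation of continuous darkness at the northern-summer solstice; it lies at |ϕ| = 90° − ε = 90° − 58.40° = 31.60°.

31.60°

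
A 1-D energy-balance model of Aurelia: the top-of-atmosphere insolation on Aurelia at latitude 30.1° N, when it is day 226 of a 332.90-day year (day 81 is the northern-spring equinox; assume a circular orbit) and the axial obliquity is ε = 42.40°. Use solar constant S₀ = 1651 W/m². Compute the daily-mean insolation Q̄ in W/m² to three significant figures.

Solar longitude: λ_s = 360° × (226 − 81)/332.90 = 156.804°.
sin δ = sin 42.40° × sin 156.804° = 0.26559, so δ = +15.402°.
cos H₀ = −tan(+30.1°) tan(+15.402°) = -0.1597, H₀ = 1.7312 rad.
Bracket: H₀ sin φ sin δ + cos φ cos δ sin H₀ = 1.7312×0.50151×0.26559 + 0.86515×0.96408×0.98717 = 0.230589 + 0.823373 = 1.053962.
Q̄ = (S₀/π) × [bracket] = (1651/π) × 1.053962 = 553.9 W/m².

Q̄ ≈ 554 W/m²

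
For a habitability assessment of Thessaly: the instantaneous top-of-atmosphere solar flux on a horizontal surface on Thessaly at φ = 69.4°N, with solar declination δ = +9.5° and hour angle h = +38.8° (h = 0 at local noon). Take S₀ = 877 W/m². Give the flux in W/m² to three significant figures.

cos θ_z = sin φ sin δ + cos φ cos δ cos h = 0.154494 + 0.270443 = 0.424937.
Flux = S₀ · cos θ_z = 877 × 0.424937 = 372.7 W/m².

373 W/m²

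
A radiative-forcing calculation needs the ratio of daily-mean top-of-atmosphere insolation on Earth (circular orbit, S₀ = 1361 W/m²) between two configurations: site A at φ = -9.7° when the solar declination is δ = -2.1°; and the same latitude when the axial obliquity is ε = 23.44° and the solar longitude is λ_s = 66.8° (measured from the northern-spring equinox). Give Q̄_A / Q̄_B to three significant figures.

Q̄_A / Q̄_B ≈ 1.21

— Configuration A (φ=-9.7°):
cos H₀ = −tan(-9.7°) tan(-2.100°) = -0.0063, H₀ = 1.5771 rad.
Bracket: H₀ sin φ sin δ + cos φ cos δ sin H₀ = 1.5771×-0.16849×-0.03664 + 0.98570×0.99933×0.99998 = 0.009736 + 0.985020 = 0.994756.
Q̄ = (S₀/π) × [bracket] = (1361/π) × 0.994756 = 430.95 W/m².
— Configuration B (φ=-9.7°):
Solar declination: sin δ = sin ε · sin λ_s = sin 23.44° × sin 66.8° = 0.36562, so δ = +21.446°.
cos H₀ = −tan(-9.7°) tan(+21.446°) = 0.0671, H₀ = 1.5036 rad.
Bracket: H₀ sin φ sin δ + cos φ cos δ sin H₀ = 1.5036×-0.16849×0.36562 + 0.98570×0.93076×0.99774 = -0.092627 + 0.915377 = 0.822750.
Q̄ = (S₀/π) × [bracket] = (1361/π) × 0.822750 = 356.43 W/m².
Ratio Q̄_A / Q̄_B = 430.95 / 356.43 = 1.209.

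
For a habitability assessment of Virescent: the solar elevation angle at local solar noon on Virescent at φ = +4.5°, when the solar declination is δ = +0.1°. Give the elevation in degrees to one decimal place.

85.6°

At local noon the hour angle is zero, so the zenith angle equals |φ − δ| = |+4.5° − (+0.100°)| = 4.400°.
Elevation = 90° − 4.400° = 85.6°.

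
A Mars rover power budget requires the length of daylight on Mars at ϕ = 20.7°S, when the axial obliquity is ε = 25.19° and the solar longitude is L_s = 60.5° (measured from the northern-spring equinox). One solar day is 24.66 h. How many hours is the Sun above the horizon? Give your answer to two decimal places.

Solar declination: sin δ = sin ε · sin L_s = sin 25.19° × sin 60.5° = 0.37044, so δ = +21.743°.
cos h₀ = −tan ϕ · tan δ = −tan(-20.7°) × tan(+21.743°) = 0.1507, so h₀ = 1.4195 rad = 81.33°.
Daylight = 2h₀/(2π) × 24.66 h = (1.4195/π) × 24.66 = 11.14 h.

11.14 h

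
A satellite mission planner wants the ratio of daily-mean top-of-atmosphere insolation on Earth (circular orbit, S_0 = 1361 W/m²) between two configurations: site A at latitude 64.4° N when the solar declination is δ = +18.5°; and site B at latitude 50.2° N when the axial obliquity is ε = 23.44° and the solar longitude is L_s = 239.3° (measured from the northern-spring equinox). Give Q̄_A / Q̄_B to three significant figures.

Q̄_A / Q̄_B ≈ 3.90

— Configuration A (ϕ=+64.4°):
cos h₀ = −tan(+64.4°) tan(+18.500°) = -0.6984, h₀ = 2.3439 rad.
Bracket: h₀ sin ϕ sin δ + cos ϕ cos δ sin h₀ = 2.3439×0.90183×0.31730 + 0.43209×0.94832×0.71575 = 0.670709 + 0.293285 = 0.963994.
Q̄ = (S_0/π) × [bracket] = (1361/π) × 0.963994 = 417.62 W/m².
— Configuration B (ϕ=+50.2°):
Solar declination: sin δ = sin ε · sin L_s = sin 23.44° × sin 239.3° = -0.34204, so δ = -20.001°.
cos h₀ = −tan(+50.2°) tan(-20.001°) = 0.4369, h₀ = 1.1187 rad.
Bracket: h₀ sin ϕ sin δ + cos ϕ cos δ sin h₀ = 1.1187×0.76828×-0.34204 + 0.64011×0.93969×0.89952 = -0.293975 + 0.541066 = 0.247091.
Q̄ = (S_0/π) × [bracket] = (1361/π) × 0.247091 = 107.04 W/m².
Ratio Q̄_A / Q̄_B = 417.62 / 107.04 = 3.902.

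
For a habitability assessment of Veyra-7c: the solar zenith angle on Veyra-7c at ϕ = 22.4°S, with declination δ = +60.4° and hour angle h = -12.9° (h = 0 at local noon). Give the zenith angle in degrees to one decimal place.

cos θ_z = sin ϕ sin δ + cos ϕ cos δ cos h = -0.331339 + 0.445146 = 0.113807.
θ_z = arccos(0.113807) = 83.5°.

θ_z = 83.5°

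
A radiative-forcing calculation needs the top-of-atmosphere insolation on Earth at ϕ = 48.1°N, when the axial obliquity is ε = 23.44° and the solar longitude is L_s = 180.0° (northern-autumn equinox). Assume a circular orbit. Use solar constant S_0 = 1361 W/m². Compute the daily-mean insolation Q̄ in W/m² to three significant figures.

Q̄ ≈ 289 W/m²

Solar declination: sin δ = sin ε · sin L_s = sin 23.44° × sin 180.0° = 0.00000, so δ = +0.000°.
cos h₀ = −tan(+48.1°) tan(+0.000°) = -0.0000, h₀ = 1.5708 rad.
Bracket: h₀ sin ϕ sin δ + cos ϕ cos δ sin h₀ = 1.5708×0.74431×0.00000 + 0.66783×1.00000×1.00000 = 0.000000 + 0.667830 = 0.667830.
Q̄ = (S_0/π) × [bracket] = (1361/π) × 0.667830 = 289.3 W/m².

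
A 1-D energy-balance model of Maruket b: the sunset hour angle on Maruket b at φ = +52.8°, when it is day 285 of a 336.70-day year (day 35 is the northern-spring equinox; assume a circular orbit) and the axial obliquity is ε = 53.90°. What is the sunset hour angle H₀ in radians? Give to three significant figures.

Solar longitude: λ_s = 360° × (285 − 35)/336.70 = 267.300°.
sin δ = sin 53.90° × sin 267.300° = -0.80709, so δ = -53.813°.
cos H₀ = −tan φ · tan δ = 1.8009 ≥ 1, so the host star never rises (polar night) and H₀ = 0.

H₀ = 0.00 rad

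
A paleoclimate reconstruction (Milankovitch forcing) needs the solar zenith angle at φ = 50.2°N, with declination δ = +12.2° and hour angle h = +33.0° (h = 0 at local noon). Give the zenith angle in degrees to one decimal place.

θ_z = 46.6°

cos θ_z = sin φ sin δ + cos φ cos δ cos h = 0.162357 + 0.524717 = 0.687074.
θ_z = arccos(0.687074) = 46.6°.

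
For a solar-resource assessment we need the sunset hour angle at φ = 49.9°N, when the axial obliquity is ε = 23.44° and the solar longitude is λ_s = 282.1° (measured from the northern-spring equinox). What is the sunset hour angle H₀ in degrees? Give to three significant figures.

Solar declination: sin δ = sin ε · sin λ_s = sin 23.44° × sin 282.1° = -0.38895, so δ = -22.889°.
cos H₀ = −tan φ · tan δ = −tan(+49.9°) × tan(-22.889°) = 0.5014, so H₀ = 1.0456 rad = 59.91°.

H₀ = 59.9°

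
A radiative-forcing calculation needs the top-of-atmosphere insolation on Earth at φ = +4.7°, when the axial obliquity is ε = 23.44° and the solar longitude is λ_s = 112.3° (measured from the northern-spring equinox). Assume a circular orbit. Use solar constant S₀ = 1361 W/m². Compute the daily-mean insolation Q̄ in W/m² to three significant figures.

Q̄ ≈ 422 W/m²

Solar declination: sin δ = sin ε · sin λ_s = sin 23.44° × sin 112.3° = 0.36804, so δ = +21.595°.
cos H₀ = −tan(+4.7°) tan(+21.595°) = -0.0325, H₀ = 1.6033 rad.
Bracket: H₀ sin φ sin δ + cos φ cos δ sin H₀ = 1.6033×0.08194×0.36804 + 0.99664×0.92981×0.99947 = 0.048351 + 0.926195 = 0.974546.
Q̄ = (S₀/π) × [bracket] = (1361/π) × 0.974546 = 422.2 W/m².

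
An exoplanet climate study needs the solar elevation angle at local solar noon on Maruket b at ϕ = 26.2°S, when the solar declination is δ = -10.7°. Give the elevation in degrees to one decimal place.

At local noon the hour angle is zero, so the zenith angle equals |ϕ − δ| = |-26.2° − (-10.700°)| = 15.500°.
Elevation = 90° − 15.500° = 74.5°.

74.5°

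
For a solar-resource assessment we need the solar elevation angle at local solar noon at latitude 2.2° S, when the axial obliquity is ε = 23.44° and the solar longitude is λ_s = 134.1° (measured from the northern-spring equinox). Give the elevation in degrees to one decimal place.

Solar declination: sin δ = sin ε · sin λ_s = sin 23.44° × sin 134.1° = 0.28566, so δ = +16.598°.
At local noon the hour angle is zero, so the zenith angle equals |φ − δ| = |-2.2° − (+16.598°)| = 18.798°.
Elevation = 90° − 18.798° = 71.2°.

71.2°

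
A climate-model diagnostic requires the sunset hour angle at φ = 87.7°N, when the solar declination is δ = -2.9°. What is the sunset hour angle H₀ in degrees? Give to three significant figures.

H₀ = 0.00°

cos H₀ = −tan φ · tan δ = 1.2613 ≥ 1, so the Sun never rises (polar night) and H₀ = 0.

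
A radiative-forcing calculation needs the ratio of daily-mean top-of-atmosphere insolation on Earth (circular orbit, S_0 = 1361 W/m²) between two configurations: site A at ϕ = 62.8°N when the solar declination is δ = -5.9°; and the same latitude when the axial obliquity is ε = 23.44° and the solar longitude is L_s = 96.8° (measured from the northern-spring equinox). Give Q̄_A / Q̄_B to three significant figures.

— Configuration A (ϕ=+62.8°):
cos h₀ = −tan(+62.8°) tan(-5.900°) = 0.2011, h₀ = 1.3683 rad.
Bracket: h₀ sin ϕ sin δ + cos ϕ cos δ sin h₀ = 1.3683×0.88942×-0.10279 + 0.45710×0.99470×0.97958 = -0.125095 + 0.445393 = 0.320298.
Q̄ = (S_0/π) × [bracket] = (1361/π) × 0.320298 = 138.76 W/m².
— Configuration B (ϕ=+62.8°):
Solar declination: sin δ = sin ε · sin L_s = sin 23.44° × sin 96.8° = 0.39499, so δ = +23.265°.
cos h₀ = −tan(+62.8°) tan(+23.265°) = -0.8366, h₀ = 2.5618 rad.
Bracket: h₀ sin ϕ sin δ + cos ϕ cos δ sin h₀ = 2.5618×0.88942×0.39499 + 0.45710×0.91869×0.54782 = 0.899991 + 0.230048 = 1.130039.
Q̄ = (S_0/π) × [bracket] = (1361/π) × 1.130039 = 489.56 W/m².
Ratio Q̄_A / Q̄_B = 138.76 / 489.56 = 0.2834.

Q̄_A / Q̄_B ≈ 0.283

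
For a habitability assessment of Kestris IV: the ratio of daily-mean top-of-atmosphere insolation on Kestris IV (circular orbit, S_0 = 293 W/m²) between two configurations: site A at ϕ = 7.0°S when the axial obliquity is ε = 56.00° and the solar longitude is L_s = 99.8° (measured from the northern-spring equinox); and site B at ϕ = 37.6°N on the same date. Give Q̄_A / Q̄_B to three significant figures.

— Configuration A (ϕ=-7.0°):
Solar declination: sin δ = sin ε · sin L_s = sin 56.00° × sin 99.8° = 0.81694, so δ = +54.780°.
cos h₀ = −tan(-7.0°) tan(+54.780°) = 0.1739, h₀ = 1.3960 rad.
Bracket: h₀ sin ϕ sin δ + cos ϕ cos δ sin h₀ = 1.3960×-0.12187×0.81694 + 0.99255×0.57672×0.98476 = -0.138986 + 0.563700 = 0.424714.
Q̄ = (S_0/π) × [bracket] = (293/π) × 0.424714 = 39.611 W/m².
— Configuration B (ϕ=+37.6°):
cos h₀ = −tan(+37.6°) tan(+54.780°) = -1.0909 ≤ −1 ⇒ polar day, h₀ = π.
Bracket: h₀ sin ϕ sin δ + cos ϕ cos δ sin h₀ = 3.1416×0.61015×0.81694 + 0.79229×0.57672×0.00000 = 1.565949 + 0.000000 = 1.565949.
Q̄ = (S_0/π) × [bracket] = (293/π) × 1.565949 = 146.05 W/m².
Ratio Q̄_A / Q̄_B = 39.611 / 146.05 = 0.2712.

Q̄_A / Q̄_B ≈ 0.271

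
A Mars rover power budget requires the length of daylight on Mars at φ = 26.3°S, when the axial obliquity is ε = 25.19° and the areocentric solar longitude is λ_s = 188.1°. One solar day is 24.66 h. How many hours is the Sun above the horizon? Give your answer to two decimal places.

sin δ = sin 25.19° × sin 188.1° = -0.05997, so δ = -3.438°.
cos H₀ = −tan φ · tan δ = −tan(-26.3°) × tan(-3.438°) = -0.0297, so H₀ = 1.6005 rad = 91.70°.
Daylight = 2H₀/(2π) × 24.66 h = (1.6005/π) × 24.66 = 12.56 h.

12.56 h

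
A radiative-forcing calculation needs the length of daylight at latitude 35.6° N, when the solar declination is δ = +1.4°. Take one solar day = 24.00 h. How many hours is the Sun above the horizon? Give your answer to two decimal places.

12.13 h

cos H₀ = −tan φ · tan δ = −tan(+35.6°) × tan(+1.400°) = -0.0175, so H₀ = 1.5883 rad = 91.00°.
Daylight = 2H₀/(2π) × 24.00 h = (1.5883/π) × 24.00 = 12.13 h.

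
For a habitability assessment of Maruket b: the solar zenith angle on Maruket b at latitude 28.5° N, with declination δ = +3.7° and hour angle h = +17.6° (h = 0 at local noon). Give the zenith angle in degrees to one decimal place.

cos θ_z = sin ϕ sin δ + cos ϕ cos δ cos h = 0.030792 + 0.835934 = 0.866726.
θ_z = arccos(0.866726) = 29.9°.

θ_z = 29.9°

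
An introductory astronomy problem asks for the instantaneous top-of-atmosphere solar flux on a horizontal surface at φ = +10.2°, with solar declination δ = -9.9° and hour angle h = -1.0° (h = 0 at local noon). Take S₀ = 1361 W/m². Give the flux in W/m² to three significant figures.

1.28e+03 W/m²

cos θ_z = sin φ sin δ + cos φ cos δ cos h = -0.030446 + 0.969393 = 0.938947.
Flux = S₀ · cos θ_z = 1361 × 0.938947 = 1278 W/m².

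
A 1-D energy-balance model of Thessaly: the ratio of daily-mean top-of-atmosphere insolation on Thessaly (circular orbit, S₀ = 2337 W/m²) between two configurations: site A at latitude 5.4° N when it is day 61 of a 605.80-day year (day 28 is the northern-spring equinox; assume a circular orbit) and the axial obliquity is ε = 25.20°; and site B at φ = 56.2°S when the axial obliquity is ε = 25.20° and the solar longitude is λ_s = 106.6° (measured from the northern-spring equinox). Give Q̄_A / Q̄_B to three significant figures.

Q̄_A / Q̄_B ≈ 10.8

— Configuration A (φ=+5.4°):
Solar longitude: λ_s = 360° × (61 − 28)/605.80 = 19.610°.
sin δ = sin 25.20° × sin 19.610° = 0.14290, so δ = +8.216°.
cos H₀ = −tan(+5.4°) tan(+8.216°) = -0.0136, H₀ = 1.5844 rad.
Bracket: H₀ sin φ sin δ + cos φ cos δ sin H₀ = 1.5844×0.09411×0.14290 + 0.99556×0.98974×0.99991 = 0.021308 + 0.985257 = 1.006565.
Q̄ = (S₀/π) × [bracket] = (2337/π) × 1.006565 = 748.77 W/m².
— Configuration B (φ=-56.2°):
Solar declination: sin δ = sin ε · sin λ_s = sin 25.20° × sin 106.6° = 0.40803, so δ = +24.081°.
cos H₀ = −tan(-56.2°) tan(+24.081°) = 0.6676, H₀ = 0.8398 rad.
Bracket: H₀ sin φ sin δ + cos φ cos δ sin H₀ = 0.8398×-0.83098×0.40803 + 0.55630×0.91297×0.74450 = -0.284747 + 0.378121 = 0.093374.
Q̄ = (S₀/π) × [bracket] = (2337/π) × 0.093374 = 69.460 W/m².
Ratio Q̄_A / Q̄_B = 748.77 / 69.460 = 10.78.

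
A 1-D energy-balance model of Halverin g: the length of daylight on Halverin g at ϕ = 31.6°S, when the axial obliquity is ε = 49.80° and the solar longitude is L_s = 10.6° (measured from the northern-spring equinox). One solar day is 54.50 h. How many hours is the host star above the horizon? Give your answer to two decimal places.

Solar declination: sin δ = sin ε · sin L_s = sin 49.80° × sin 10.6° = 0.14050, so δ = +8.077°.
cos h₀ = −tan ϕ · tan δ = −tan(-31.6°) × tan(+8.077°) = 0.0873, so h₀ = 1.4834 rad = 84.99°.
Daylight = 2h₀/(2π) × 54.50 h = (1.4834/π) × 54.50 = 25.73 h.

25.73 h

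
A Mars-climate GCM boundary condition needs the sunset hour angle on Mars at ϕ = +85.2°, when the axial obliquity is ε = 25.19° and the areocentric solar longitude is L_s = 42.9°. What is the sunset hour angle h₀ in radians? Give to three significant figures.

sin δ = sin 25.19° × sin 42.9° = 0.28973, so δ = +16.842°.
Sunrise equation: cos h₀ = −tan ϕ · tan δ = -3.6049 ≤ −1, so the Sun never sets (polar day) and h₀ = π.

h₀ = 3.14 rad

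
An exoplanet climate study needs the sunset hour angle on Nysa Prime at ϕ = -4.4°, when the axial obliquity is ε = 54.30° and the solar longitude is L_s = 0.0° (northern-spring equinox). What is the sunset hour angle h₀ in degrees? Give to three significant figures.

Solar declination: sin δ = sin ε · sin L_s = sin 54.30° × sin 0.0° = 0.00000, so δ = +0.000°.
cos h₀ = −tan ϕ · tan δ = −tan(-4.4°) × tan(+0.000°) = 0.0000, so h₀ = 1.5708 rad = 90.00°.

h₀ = 90.0°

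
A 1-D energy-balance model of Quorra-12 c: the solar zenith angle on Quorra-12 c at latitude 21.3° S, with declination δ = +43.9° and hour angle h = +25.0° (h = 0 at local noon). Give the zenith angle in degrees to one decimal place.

θ_z = 69.1°

cos θ_z = sin ϕ sin δ + cos ϕ cos δ cos h = -0.251879 + 0.608433 = 0.356554.
θ_z = arccos(0.356554) = 69.1°.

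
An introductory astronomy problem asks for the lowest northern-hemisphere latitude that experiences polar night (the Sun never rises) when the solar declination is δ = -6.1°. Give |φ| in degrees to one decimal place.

|φ| = 83.9°

Polar night requires cos H₀ = −tan φ tan δ ≥ 1, i.e. tan φ tan δ ≤ −1.
The boundary is |tan φ| · |tan δ| = 1, so |φ| = 90° − |δ| = 90° − 6.1° = 83.9° in the northern hemisphere.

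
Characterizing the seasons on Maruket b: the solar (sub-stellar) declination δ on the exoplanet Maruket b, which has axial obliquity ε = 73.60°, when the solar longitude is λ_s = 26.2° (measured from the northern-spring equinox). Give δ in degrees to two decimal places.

sin δ = sin ε · sin λ_s = sin 73.60° × sin 26.2° = 0.423543.
δ = arcsin(0.423543) = +25.06°.

δ = +25.06°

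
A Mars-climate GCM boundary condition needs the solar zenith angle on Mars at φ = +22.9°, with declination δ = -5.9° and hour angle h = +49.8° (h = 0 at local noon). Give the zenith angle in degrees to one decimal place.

cos θ_z = sin φ sin δ + cos φ cos δ cos h = -0.039999 + 0.591437 = 0.551438.
θ_z = arccos(0.551438) = 56.5°.

θ_z = 56.5°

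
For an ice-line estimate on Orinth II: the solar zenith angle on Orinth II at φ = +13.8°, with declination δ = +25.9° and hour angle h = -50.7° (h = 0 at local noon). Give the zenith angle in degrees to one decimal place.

cos θ_z = sin φ sin δ + cos φ cos δ cos h = 0.104192 + 0.553316 = 0.657508.
θ_z = arccos(0.657508) = 48.9°.

θ_z = 48.9°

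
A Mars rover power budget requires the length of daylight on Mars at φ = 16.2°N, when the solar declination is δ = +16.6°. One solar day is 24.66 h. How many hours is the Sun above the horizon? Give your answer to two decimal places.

13.01 h

cos H₀ = −tan φ · tan δ = −tan(+16.2°) × tan(+16.600°) = -0.0866, so H₀ = 1.6575 rad = 94.97°.
Daylight = 2H₀/(2π) × 24.66 h = (1.6575/π) × 24.66 = 13.01 h.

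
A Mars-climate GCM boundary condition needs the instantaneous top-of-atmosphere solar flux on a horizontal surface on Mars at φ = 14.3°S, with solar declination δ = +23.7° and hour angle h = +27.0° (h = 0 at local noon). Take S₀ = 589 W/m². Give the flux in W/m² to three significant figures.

407 W/m²

cos θ_z = sin φ sin δ + cos φ cos δ cos h = -0.099281 + 0.790582 = 0.691301.
Flux = S₀ · cos θ_z = 589 × 0.691301 = 407.2 W/m².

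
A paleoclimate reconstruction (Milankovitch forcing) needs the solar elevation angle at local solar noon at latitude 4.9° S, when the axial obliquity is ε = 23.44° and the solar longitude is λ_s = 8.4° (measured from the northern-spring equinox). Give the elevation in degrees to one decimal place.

81.8°

Solar declination: sin δ = sin ε · sin λ_s = sin 23.44° × sin 8.4° = 0.05811, so δ = +3.331°.
At local noon the hour angle is zero, so the zenith angle equals |φ − δ| = |-4.9° − (+3.331°)| = 8.231°.
Elevation = 90° − 8.231° = 81.8°.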